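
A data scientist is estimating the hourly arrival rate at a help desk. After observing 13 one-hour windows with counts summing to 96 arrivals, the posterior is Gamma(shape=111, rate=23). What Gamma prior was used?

Gamma(shape=15, rate=10)

Gamma–Poisson conjugacy: posterior shape = α + Σxᵢ, posterior rate = β + n.
So α = 111 − 96 = 15 and β = 23 − 13 = 10.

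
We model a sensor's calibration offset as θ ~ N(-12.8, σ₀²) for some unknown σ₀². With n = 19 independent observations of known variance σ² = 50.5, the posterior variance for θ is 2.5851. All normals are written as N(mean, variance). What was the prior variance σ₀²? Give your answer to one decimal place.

Posterior precision equals prior precision plus data precision: 1/σ_n² = 1/σ₀² + n/σ².
So 1/σ₀² = 1/2.5851 − 19/50.5 = 0.386832 − 0.376238 = 0.010594.
Hence σ₀² = 1/0.010594 ≈ 94.4.

σ₀² = 94.4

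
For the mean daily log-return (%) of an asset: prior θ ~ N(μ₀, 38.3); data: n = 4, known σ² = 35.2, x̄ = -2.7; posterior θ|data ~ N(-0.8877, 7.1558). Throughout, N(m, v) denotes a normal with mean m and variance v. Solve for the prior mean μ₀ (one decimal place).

The posterior mean is a precision-weighted average: μ_n = (τ₀μ₀ + τ_data·x̄)/(τ₀+τ_data), with τ₀=1/σ₀² and τ_data=n/σ².
Here τ₀ = 1/38.3 = 0.026110 and τ_data = 4/35.2 = 0.113636, so τ_n = 0.139746.
Rearranging for μ₀: μ₀ = (μ_n·τ_n − τ_data·x̄)/τ₀ = (-0.8877·0.139746 − 0.113636·-2.7) / 0.026110 = 0.182765/0.026110 ≈ 7.0.

μ₀ = 7.0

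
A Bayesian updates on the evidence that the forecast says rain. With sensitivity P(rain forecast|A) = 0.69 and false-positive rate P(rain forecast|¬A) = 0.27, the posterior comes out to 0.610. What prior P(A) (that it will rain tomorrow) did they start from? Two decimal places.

Bayes' rule in odds form gives O(A|E) = O(A)·[P(E|A)/P(E|¬A)], hence O(A) = O(A|E)/LR.
Posterior odds = 0.610/(1−0.610) = 1.5641. LR = 0.69/0.27 = 2.5556.
Prior odds = 1.5641/2.5556 = 0.6120, so P(A) = 0.6120/(1+0.6120) ≈ 0.38.

P(A) = 0.38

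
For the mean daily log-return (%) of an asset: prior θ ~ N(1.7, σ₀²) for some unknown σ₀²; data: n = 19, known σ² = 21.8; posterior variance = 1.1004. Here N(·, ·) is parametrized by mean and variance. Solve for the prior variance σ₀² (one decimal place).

Posterior precision equals prior precision plus data precision: 1/σ_n² = 1/σ₀² + n/σ².
So 1/σ₀² = 1/1.1004 − 19/21.8 = 0.908760 − 0.871560 = 0.037200.
Hence σ₀² = 1/0.037200 ≈ 26.9.

σ₀² = 26.9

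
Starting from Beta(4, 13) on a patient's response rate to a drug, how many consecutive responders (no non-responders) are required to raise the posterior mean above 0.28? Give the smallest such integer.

After k responders and 0 non-responders the posterior is Beta(4+k, 13), with mean (4+k)/(4+13+k).
Set (4+k)/(17+k) > 0.28 and solve: k > (0.28·17 − 4)/(1 − 0.28) = 1.056.
The smallest integer exceeding 1.056 is 2.

k = 2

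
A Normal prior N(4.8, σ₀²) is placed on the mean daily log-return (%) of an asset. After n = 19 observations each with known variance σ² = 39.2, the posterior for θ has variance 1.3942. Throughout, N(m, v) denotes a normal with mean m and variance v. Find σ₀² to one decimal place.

For the Normal–Normal model with known σ², precisions add: τ_n = τ₀ + n/σ².
So 1/σ₀² = 1/1.3942 − 19/39.2 = 0.717257 − 0.484694 = 0.232563.
Hence σ₀² = 1/0.232563 ≈ 4.3.

σ₀² = 4.3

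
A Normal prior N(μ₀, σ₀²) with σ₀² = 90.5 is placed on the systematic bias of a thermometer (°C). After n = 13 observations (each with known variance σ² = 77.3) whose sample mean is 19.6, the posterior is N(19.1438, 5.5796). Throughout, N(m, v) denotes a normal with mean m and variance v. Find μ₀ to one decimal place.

The posterior mean is a precision-weighted average: μ_n = (τ₀μ₀ + τ_data·x̄)/(τ₀+τ_data), with τ₀=1/σ₀² and τ_data=n/σ².
Here τ₀ = 1/90.5 = 0.011050 and τ_data = 13/77.3 = 0.168176, so τ_n = 0.179226.
Rearranging for μ₀: μ₀ = (μ_n·τ_n − τ_data·x̄)/τ₀ = (19.1438·0.179226 − 0.168176·19.6) / 0.011050 = 0.134817/0.011050 ≈ 12.2.

μ₀ = 12.2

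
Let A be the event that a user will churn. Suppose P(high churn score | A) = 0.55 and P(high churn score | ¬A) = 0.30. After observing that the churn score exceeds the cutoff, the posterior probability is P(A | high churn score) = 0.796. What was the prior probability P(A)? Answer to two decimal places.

P(A) = 0.68

Bayes' rule in odds form gives O(A|E) = O(A)·[P(E|A)/P(E|¬A)], hence O(A) = O(A|E)/LR.
Posterior odds = 0.796/(1−0.796) = 3.9020. LR = 0.55/0.30 = 1.8333.
Prior odds = 3.9020/1.8333 = 2.1284, so P(A) = 2.1284/(1+2.1284) ≈ 0.68.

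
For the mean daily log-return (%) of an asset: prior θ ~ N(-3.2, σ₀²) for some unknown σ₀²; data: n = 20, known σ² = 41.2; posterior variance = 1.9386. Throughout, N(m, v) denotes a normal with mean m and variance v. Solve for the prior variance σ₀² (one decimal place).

For the Normal–Normal model with known σ², precisions add: τ_n = τ₀ + n/σ².
So 1/σ₀² = 1/1.9386 − 20/41.2 = 0.515836 − 0.485437 = 0.030399.
Hence σ₀² = 1/0.030399 ≈ 32.9.

σ₀² = 32.9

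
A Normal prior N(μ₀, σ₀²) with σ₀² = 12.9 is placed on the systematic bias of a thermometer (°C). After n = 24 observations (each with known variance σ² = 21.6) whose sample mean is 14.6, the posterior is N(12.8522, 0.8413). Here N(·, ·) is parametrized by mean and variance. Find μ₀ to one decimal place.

μ₀ = -12.2

With known observation variance, the Normal–Normal posterior has precision τ_n = τ₀ + n/σ² and mean μ_n = (τ₀μ₀ + (n/σ²)x̄)/τ_n.
Here τ₀ = 1/12.9 = 0.077519 and τ_data = 24/21.6 = 1.111111, so τ_n = 1.188630.
Rearranging for μ₀: μ₀ = (μ_n·τ_n − τ_data·x̄)/τ₀ = (12.8522·1.188630 − 1.111111·14.6) / 0.077519 = -0.945710/0.077519 ≈ -12.2.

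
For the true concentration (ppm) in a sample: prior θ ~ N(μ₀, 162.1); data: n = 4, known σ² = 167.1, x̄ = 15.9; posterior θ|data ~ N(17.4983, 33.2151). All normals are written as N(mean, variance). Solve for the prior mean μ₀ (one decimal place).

The posterior mean is a precision-weighted average: μ_n = (τ₀μ₀ + τ_data·x̄)/(τ₀+τ_data), with τ₀=1/σ₀² and τ_data=n/σ².
Here τ₀ = 1/162.1 = 0.006169 and τ_data = 4/167.1 = 0.023938, so τ_n = 0.030107.
Rearranging for μ₀: μ₀ = (μ_n·τ_n − τ_data·x̄)/τ₀ = (17.4983·0.030107 − 0.023938·15.9) / 0.006169 = 0.146207/0.006169 ≈ 23.7.

μ₀ = 23.7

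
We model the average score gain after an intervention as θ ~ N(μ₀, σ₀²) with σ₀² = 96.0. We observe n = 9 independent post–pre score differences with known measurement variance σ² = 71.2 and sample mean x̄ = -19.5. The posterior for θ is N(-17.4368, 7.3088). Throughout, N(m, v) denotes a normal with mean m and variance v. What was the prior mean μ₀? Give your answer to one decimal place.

μ₀ = 7.6

The posterior mean is a precision-weighted average: μ_n = (τ₀μ₀ + τ_data·x̄)/(τ₀+τ_data), with τ₀=1/σ₀² and τ_data=n/σ².
Here τ₀ = 1/96.0 = 0.010417 and τ_data = 9/71.2 = 0.126404, so τ_n = 0.136821.
Rearranging for μ₀: μ₀ = (μ_n·τ_n − τ_data·x̄)/τ₀ = (-17.4368·0.136821 − 0.126404·-19.5) / 0.010417 = 0.079158/0.010417 ≈ 7.6.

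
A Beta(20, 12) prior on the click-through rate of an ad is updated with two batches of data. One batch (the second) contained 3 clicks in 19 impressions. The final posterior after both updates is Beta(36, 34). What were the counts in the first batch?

Because Beta–binomial updating is additive in the counts, the combined data contributed (α_post−α_prior, β_post−β_prior) successes and failures.
Total across both batches: 36−20=16 clicks, 34−12=22 non-clicks.
Subtract the second batch: 16−3=13 clicks and 22−16=6 non-clicks.

13 clicks and 6 non-clicks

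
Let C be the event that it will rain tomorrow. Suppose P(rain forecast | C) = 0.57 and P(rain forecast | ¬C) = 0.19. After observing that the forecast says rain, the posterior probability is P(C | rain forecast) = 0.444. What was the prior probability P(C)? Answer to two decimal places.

In odds form, posterior odds = prior odds × likelihood ratio, so prior odds = posterior odds ÷ LR.
Posterior odds = 0.444/(1−0.444) = 0.7986. LR = 0.57/0.19 = 3.0000.
Prior odds = 0.7986/3.0000 = 0.2662, so P(C) = 0.2662/(1+0.2662) ≈ 0.21.

P(C) = 0.21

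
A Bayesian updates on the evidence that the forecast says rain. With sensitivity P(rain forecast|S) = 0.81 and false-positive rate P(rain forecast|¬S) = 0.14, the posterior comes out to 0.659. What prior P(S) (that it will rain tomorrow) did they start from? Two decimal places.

P(S) = 0.25

Bayes' rule in odds form gives O(S|E) = O(S)·[P(E|S)/P(E|¬S)], hence O(S) = O(S|E)/LR.
Posterior odds = 0.659/(1−0.659) = 1.9326. LR = 0.81/0.14 = 5.7857.
Prior odds = 1.9326/5.7857 = 0.3340, so P(S) = 0.3340/(1+0.3340) ≈ 0.25.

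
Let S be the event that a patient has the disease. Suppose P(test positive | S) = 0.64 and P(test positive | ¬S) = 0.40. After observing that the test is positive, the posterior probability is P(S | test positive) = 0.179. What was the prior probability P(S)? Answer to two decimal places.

P(S) = 0.12

In odds form, posterior odds = prior odds × likelihood ratio, so prior odds = posterior odds ÷ LR.
Posterior odds = 0.179/(1−0.179) = 0.2180. LR = 0.64/0.40 = 1.6000.
Prior odds = 0.2180/1.6000 = 0.1362, so P(S) = 0.1362/(1+0.1362) ≈ 0.12.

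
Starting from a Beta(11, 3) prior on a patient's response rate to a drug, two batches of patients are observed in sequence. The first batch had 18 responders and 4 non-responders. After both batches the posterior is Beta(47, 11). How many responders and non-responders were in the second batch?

Because Beta–binomial updating is additive in the counts, the combined data contributed (α_post−α_prior, β_post−β_prior) successes and failures.
Total across both batches: 47−11=36 responders, 11−3=8 non-responders.
Subtract the first batch: 36−18=18 responders and 8−4=4 non-responders.

18 responders and 4 non-responders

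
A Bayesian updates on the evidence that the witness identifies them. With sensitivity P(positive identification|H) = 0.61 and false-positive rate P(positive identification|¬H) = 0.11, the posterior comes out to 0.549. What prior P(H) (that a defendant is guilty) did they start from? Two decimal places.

P(H) = 0.18

Bayes' rule in odds form gives O(H|E) = O(H)·[P(E|H)/P(E|¬H)], hence O(H) = O(H|E)/LR.
Posterior odds = 0.549/(1−0.549) = 1.2173. LR = 0.61/0.11 = 5.5455.
Prior odds = 1.2173/5.5455 = 0.2195, so P(H) = 0.2195/(1+0.2195) ≈ 0.18.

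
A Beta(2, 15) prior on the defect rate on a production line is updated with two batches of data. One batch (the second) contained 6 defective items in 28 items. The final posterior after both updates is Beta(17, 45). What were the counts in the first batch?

9 defective items and 8 good items

Sequential conjugate updates are equivalent to a single update on the pooled data, so total successes = posterior α − prior α and total failures = posterior β − prior β.
Total across both batches: 17−2=15 defective items, 45−15=30 good items.
Subtract the second batch: 15−6=9 defective items and 30−22=8 good items.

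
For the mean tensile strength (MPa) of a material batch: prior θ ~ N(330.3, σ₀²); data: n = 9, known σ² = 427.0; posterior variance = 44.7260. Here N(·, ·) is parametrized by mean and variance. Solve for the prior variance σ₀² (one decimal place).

σ₀² = 780.6

Posterior precision equals prior precision plus data precision: 1/σ_n² = 1/σ₀² + n/σ².
So 1/σ₀² = 1/44.7260 − 9/427.0 = 0.022358 − 0.021077 = 0.001281.
Hence σ₀² = 1/0.001281 ≈ 780.6.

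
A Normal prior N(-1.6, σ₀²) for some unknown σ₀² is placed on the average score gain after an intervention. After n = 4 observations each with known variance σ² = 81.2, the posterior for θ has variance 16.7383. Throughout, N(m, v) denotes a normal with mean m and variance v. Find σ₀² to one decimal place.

σ₀² = 95.4

For the Normal–Normal model with known σ², precisions add: τ_n = τ₀ + n/σ².
So 1/σ₀² = 1/16.7383 − 4/81.2 = 0.059743 − 0.049261 = 0.010482.
Hence σ₀² = 1/0.010482 ≈ 95.4.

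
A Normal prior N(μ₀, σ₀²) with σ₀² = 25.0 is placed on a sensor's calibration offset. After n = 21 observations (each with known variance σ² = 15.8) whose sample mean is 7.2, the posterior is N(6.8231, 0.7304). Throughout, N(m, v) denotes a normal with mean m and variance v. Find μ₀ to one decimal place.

With known observation variance, the Normal–Normal posterior has precision τ_n = τ₀ + n/σ² and mean μ_n = (τ₀μ₀ + (n/σ²)x̄)/τ_n.
Here τ₀ = 1/25.0 = 0.040000 and τ_data = 21/15.8 = 1.329114, so τ_n = 1.369114.
Rearranging for μ₀: μ₀ = (μ_n·τ_n − τ_data·x̄)/τ₀ = (6.8231·1.369114 − 1.329114·7.2) / 0.040000 = -0.228019/0.040000 ≈ -5.7.

μ₀ = -5.7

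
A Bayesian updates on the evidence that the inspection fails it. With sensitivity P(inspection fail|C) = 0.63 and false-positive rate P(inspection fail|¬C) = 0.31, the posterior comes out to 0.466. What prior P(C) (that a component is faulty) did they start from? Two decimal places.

In odds form, posterior odds = prior odds × likelihood ratio, so prior odds = posterior odds ÷ LR.
Posterior odds = 0.466/(1−0.466) = 0.8727. LR = 0.63/0.31 = 2.0323.
Prior odds = 0.8727/2.0323 = 0.4294, so P(C) = 0.4294/(1+0.4294) ≈ 0.30.

P(C) = 0.30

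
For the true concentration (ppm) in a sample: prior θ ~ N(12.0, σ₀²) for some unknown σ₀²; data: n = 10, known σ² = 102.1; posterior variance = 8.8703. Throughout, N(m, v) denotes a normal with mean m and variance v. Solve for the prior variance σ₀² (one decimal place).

For the Normal–Normal model with known σ², precisions add: τ_n = τ₀ + n/σ².
So 1/σ₀² = 1/8.8703 − 10/102.1 = 0.112736 − 0.097943 = 0.014793.
Hence σ₀² = 1/0.014793 ≈ 67.6.

σ₀² = 67.6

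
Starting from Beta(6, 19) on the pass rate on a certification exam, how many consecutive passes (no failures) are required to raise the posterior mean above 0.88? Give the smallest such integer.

After k passes and 0 failures the posterior is Beta(6+k, 19), with mean (6+k)/(6+19+k).
Set (6+k)/(25+k) > 0.88 and solve: k > (0.88·25 − 6)/(1 − 0.88) = 133.333.
The smallest integer exceeding 133.333 is 134, and checking k=134: (140)/(159) = 0.8805 > 0.88.

k = 134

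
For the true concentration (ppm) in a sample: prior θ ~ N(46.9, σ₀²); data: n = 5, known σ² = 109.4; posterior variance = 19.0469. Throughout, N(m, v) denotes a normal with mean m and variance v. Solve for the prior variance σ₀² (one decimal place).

Posterior precision equals prior precision plus data precision: 1/σ_n² = 1/σ₀² + n/σ².
So 1/σ₀² = 1/19.0469 − 5/109.4 = 0.052502 − 0.045704 = 0.006798.
Hence σ₀² = 1/0.006798 ≈ 147.1.

σ₀² = 147.1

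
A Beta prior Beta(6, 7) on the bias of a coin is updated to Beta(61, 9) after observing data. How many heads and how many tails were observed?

55 heads and 2 tails

A Beta(α, β) prior with s successes and f failures in binomial data gives a Beta(α+s, β+f) posterior.
So s = 61 − 6 = 55 and f = 9 − 7 = 2.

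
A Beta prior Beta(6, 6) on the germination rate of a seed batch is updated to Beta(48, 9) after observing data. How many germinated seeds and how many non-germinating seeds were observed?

A Beta(α, β) prior with s successes and f failures in binomial data gives a Beta(α+s, β+f) posterior.
So s = 48 − 6 = 42 and f = 9 − 6 = 3.

42 germinated seeds and 3 non-germinating seeds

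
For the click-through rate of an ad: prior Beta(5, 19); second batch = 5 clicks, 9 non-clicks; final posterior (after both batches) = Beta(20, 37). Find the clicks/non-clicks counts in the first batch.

10 clicks and 9 non-clicks

Sequential conjugate updates are equivalent to a single update on the pooled data, so total successes = posterior α − prior α and total failures = posterior β − prior β.
Total across both batches: 20−5=15 clicks, 37−19=18 non-clicks.
Subtract the second batch: 15−5=10 clicks and 18−9=9 non-clicks.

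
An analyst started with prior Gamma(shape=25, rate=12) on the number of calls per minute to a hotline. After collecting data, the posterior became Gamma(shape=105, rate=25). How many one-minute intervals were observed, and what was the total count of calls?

A Gamma(α, β) prior (rate parametrization) on a Poisson rate with n observations summing to S gives posterior Gamma(α+S, β+n).
Matching: Σxᵢ = 105 − 25 = 80 and n = 25 − 12 = 13.

n = 13 one-minute intervals with total 80 calls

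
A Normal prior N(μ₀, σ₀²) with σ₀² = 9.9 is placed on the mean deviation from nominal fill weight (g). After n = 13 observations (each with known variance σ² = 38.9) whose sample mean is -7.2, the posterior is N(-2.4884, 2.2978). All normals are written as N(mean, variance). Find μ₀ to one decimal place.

μ₀ = 13.1

The posterior mean is a precision-weighted average: μ_n = (τ₀μ₀ + τ_data·x̄)/(τ₀+τ_data), with τ₀=1/σ₀² and τ_data=n/σ².
Here τ₀ = 1/9.9 = 0.101010 and τ_data = 13/38.9 = 0.334190, so τ_n = 0.435200.
Rearranging for μ₀: μ₀ = (μ_n·τ_n − τ_data·x̄)/τ₀ = (-2.4884·0.435200 − 0.334190·-7.2) / 0.101010 = 1.323216/0.101010 ≈ 13.1.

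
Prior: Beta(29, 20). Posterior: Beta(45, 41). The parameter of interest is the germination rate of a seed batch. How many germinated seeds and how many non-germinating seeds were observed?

Under Beta–binomial conjugacy the posterior parameters are (a+s, b+f).
So s = 45 − 29 = 16 and f = 41 − 20 = 21.

16 germinated seeds and 21 non-germinating seeds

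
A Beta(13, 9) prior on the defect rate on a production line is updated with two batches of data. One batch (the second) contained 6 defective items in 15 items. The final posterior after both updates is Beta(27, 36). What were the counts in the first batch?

8 defective items and 18 good items

Sequential conjugate updates are equivalent to a single update on the pooled data, so total successes = posterior α − prior α and total failures = posterior β − prior β.
Total across both batches: 27−13=14 defective items, 36−9=27 good items.
Subtract the second batch: 14−6=8 defective items and 27−9=18 good items.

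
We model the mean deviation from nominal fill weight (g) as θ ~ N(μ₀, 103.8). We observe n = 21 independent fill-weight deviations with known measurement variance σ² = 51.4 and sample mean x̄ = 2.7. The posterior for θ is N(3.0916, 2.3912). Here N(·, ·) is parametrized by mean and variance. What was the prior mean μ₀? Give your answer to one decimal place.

With known observation variance, the Normal–Normal posterior has precision τ_n = τ₀ + n/σ² and mean μ_n = (τ₀μ₀ + (n/σ²)x̄)/τ_n.
Here τ₀ = 1/103.8 = 0.009634 and τ_data = 21/51.4 = 0.408560, so τ_n = 0.418194.
Rearranging for μ₀: μ₀ = (μ_n·τ_n − τ_data·x̄)/τ₀ = (3.0916·0.418194 − 0.408560·2.7) / 0.009634 = 0.189777/0.009634 ≈ 19.7.

μ₀ = 19.7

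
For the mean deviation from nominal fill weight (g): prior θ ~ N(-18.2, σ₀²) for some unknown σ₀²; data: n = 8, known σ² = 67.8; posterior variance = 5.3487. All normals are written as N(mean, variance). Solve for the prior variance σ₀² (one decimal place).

For the Normal–Normal model with known σ², precisions add: τ_n = τ₀ + n/σ².
So 1/σ₀² = 1/5.3487 − 8/67.8 = 0.186961 − 0.117994 = 0.068967.
Hence σ₀² = 1/0.068967 ≈ 14.5.

σ₀² = 14.5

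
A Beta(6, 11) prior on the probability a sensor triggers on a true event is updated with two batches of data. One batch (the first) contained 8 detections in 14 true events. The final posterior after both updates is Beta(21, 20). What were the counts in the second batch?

7 detections and 3 misses

Sequential conjugate updates are equivalent to a single update on the pooled data, so total successes = posterior α − prior α and total failures = posterior β − prior β.
Total across both batches: 21−6=15 detections, 20−11=9 misses.
Subtract the first batch: 15−8=7 detections and 9−6=3 misses.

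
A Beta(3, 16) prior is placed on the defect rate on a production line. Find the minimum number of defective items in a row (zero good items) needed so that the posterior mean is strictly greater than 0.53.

k = 16

After k defective items and 0 good items the posterior is Beta(3+k, 16), with mean (3+k)/(3+16+k).
Set (3+k)/(19+k) > 0.53 and solve: k > (0.53·19 − 3)/(1 − 0.53) = 15.043.
The smallest integer exceeding 15.043 is 16.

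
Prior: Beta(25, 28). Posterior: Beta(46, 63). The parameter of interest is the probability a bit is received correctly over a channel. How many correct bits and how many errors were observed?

Under Beta–binomial conjugacy the posterior parameters are (α+s, β+f).
Match parameters: s=46−25=21, f=63−28=35.

21 correct bits and 35 errors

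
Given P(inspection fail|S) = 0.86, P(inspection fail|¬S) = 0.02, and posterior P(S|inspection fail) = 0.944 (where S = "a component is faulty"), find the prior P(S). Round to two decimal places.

P(S) = 0.28

Bayes' rule in odds form gives O(S|E) = O(S)·[P(E|S)/P(E|¬S)], hence O(S) = O(S|E)/LR.
Posterior odds = 0.944/(1−0.944) = 16.8571. LR = 0.86/0.02 = 43.0000.
Prior odds = 16.8571/43.0000 = 0.3920, so P(S) = 0.3920/(1+0.3920) ≈ 0.28.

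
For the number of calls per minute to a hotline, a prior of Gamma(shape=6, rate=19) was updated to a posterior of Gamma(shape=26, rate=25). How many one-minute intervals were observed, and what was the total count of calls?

n = 6 one-minute intervals with total 20 calls

A Gamma(α, β) prior (rate parametrization) on a Poisson rate with n observations summing to S gives posterior Gamma(α+S, β+n).
Matching: Σxᵢ = 26 − 6 = 20 and n = 25 − 19 = 6.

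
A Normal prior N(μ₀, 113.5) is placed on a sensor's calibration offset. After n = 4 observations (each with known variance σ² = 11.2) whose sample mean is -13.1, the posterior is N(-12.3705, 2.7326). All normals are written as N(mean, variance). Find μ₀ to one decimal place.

The posterior mean is a precision-weighted average: μ_n = (τ₀μ₀ + τ_data·x̄)/(τ₀+τ_data), with τ₀=1/σ₀² and τ_data=n/σ².
Here τ₀ = 1/113.5 = 0.008811 and τ_data = 4/11.2 = 0.357143, so τ_n = 0.365954.
Rearranging for μ₀: μ₀ = (μ_n·τ_n − τ_data·x̄)/τ₀ = (-12.3705·0.365954 − 0.357143·-13.1) / 0.008811 = 0.151539/0.008811 ≈ 17.2.

μ₀ = 17.2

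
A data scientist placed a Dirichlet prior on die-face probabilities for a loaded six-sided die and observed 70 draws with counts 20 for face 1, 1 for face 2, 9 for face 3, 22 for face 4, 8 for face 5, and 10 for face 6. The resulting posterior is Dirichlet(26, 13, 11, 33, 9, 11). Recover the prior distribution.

For a Dirichlet(α) prior with multinomial counts c, the posterior is Dirichlet(α + c) componentwise.
Subtract each count from the matching posterior parameter: 26−20=6, 13−1=12, 11−9=2, 33−22=11, 9−8=1, 11−10=1.

Dirichlet(6, 12, 2, 11, 1, 1)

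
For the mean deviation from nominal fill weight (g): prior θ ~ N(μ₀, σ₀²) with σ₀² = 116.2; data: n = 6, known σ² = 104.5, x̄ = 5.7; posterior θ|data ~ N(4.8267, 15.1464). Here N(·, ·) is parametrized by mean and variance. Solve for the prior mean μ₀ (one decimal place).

μ₀ = -1.0

With known observation variance, the Normal–Normal posterior has precision τ_n = τ₀ + n/σ² and mean μ_n = (τ₀μ₀ + (n/σ²)x̄)/τ_n.
Here τ₀ = 1/116.2 = 0.008606 and τ_data = 6/104.5 = 0.057416, so τ_n = 0.066022.
Rearranging for μ₀: μ₀ = (μ_n·τ_n − τ_data·x̄)/τ₀ = (4.8267·0.066022 − 0.057416·5.7) / 0.008606 = -0.008603/0.008606 ≈ -1.0.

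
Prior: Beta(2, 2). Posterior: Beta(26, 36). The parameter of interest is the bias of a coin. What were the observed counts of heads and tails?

24 heads and 34 tails

Under Beta–binomial conjugacy the posterior parameters are (α+s, β+f).
So s = 26 − 2 = 24 and f = 36 − 2 = 34.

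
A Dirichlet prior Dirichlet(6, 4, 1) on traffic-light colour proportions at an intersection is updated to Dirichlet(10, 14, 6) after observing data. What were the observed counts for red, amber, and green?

counts (4, 10, 5)

For a Dirichlet(α) prior with multinomial counts c, the posterior is Dirichlet(α + c) componentwise.
Counts are posterior − prior componentwise: 10−6=4, 14−4=10, 6−1=5.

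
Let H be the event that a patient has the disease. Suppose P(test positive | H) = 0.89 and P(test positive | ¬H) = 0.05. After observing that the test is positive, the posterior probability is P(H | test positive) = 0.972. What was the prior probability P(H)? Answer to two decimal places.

Bayes' rule in odds form gives O(H|E) = O(H)·[P(E|H)/P(E|¬H)], hence O(H) = O(H|E)/LR.
Posterior odds = 0.972/(1−0.972) = 34.7143. LR = 0.89/0.05 = 17.8000.
Prior odds = 34.7143/17.8000 = 1.9502, so P(H) = 1.9502/(1+1.9502) ≈ 0.66.

P(H) = 0.66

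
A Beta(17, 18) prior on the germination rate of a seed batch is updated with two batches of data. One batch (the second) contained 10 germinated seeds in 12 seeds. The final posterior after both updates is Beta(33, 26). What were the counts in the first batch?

Because Beta–binomial updating is additive in the counts, the combined data contributed (α_post−α_prior, β_post−β_prior) successes and failures.
Total across both batches: 33−17=16 germinated seeds, 26−18=8 non-germinating seeds.
Subtract the second batch: 16−10=6 germinated seeds and 8−2=6 non-germinating seeds.

6 germinated seeds and 6 non-germinating seeds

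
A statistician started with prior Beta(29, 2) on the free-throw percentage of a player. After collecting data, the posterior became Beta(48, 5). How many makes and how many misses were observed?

Beta is conjugate to the binomial likelihood: posterior = Beta(α+s, β+f).
So s = 48 − 29 = 19 and f = 5 − 2 = 3.

19 makes and 3 misses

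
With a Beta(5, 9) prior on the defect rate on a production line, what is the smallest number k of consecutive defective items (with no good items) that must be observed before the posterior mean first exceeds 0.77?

k = 26

After k defective items and 0 good items the posterior is Beta(5+k, 9), with mean (5+k)/(5+9+k).
Set (5+k)/(14+k) > 0.77 and solve: k > (0.77·14 − 5)/(1 − 0.77) = 25.130.
The smallest integer exceeding 25.130 is 26.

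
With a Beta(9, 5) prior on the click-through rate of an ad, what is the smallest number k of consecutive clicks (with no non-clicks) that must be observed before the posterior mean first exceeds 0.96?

k = 112

After k clicks and 0 non-clicks the posterior is Beta(9+k, 5), with mean (9+k)/(9+5+k).
Set (9+k)/(14+k) > 0.96 and solve: k > (0.96·14 − 9)/(1 − 0.96) = 111.000.
The smallest integer exceeding 111.000 is 112, and checking k=112: (121)/(126) = 0.9603 > 0.96.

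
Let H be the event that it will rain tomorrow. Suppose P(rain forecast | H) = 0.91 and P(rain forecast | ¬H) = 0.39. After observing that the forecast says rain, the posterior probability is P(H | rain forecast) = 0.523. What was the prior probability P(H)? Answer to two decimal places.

Bayes' rule in odds form gives O(H|E) = O(H)·[P(E|H)/P(E|¬H)], hence O(H) = O(H|E)/LR.
Posterior odds = 0.523/(1−0.523) = 1.0964. LR = 0.91/0.39 = 2.3333.
Prior odds = 1.0964/2.3333 = 0.4699, so P(H) = 0.4699/(1+0.4699) ≈ 0.32.

P(H) = 0.32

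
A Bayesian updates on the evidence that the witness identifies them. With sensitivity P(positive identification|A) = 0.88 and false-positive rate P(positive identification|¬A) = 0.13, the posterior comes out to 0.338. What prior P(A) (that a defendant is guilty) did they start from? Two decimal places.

Bayes' rule in odds form gives O(A|E) = O(A)·[P(E|A)/P(E|¬A)], hence O(A) = O(A|E)/LR.
Posterior odds = 0.338/(1−0.338) = 0.5106. LR = 0.88/0.13 = 6.7692.
Prior odds = 0.5106/6.7692 = 0.0754, so P(A) = 0.0754/(1+0.0754) ≈ 0.07.

P(A) = 0.07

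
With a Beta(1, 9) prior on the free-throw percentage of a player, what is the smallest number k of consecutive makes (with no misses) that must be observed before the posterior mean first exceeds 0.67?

After k makes and 0 misses the posterior is Beta(1+k, 9), with mean (1+k)/(1+9+k).
Set (1+k)/(10+k) > 0.67 and solve: k > (0.67·10 − 1)/(1 − 0.67) = 17.273.
The smallest integer exceeding 17.273 is 18.

k = 18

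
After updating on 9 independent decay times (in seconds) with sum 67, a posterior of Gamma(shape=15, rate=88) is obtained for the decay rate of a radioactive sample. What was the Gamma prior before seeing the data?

Gamma(shape=6, rate=21)

Gamma–exponential conjugacy: posterior shape = α + n, posterior rate = β + Σtᵢ.
So α = 15 − 9 = 6 and β = 88 − 67 = 21.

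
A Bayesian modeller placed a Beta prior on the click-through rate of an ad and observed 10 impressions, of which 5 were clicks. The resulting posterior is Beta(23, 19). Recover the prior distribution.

Beta(18, 14)

A Beta(α, β) prior with s successes and f failures in binomial data gives a Beta(α+s, β+f) posterior.
Subtract the data counts: 23−5=18, 19−5=14.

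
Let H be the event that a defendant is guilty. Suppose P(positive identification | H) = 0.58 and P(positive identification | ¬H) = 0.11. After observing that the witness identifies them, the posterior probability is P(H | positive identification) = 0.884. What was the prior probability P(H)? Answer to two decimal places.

P(H) = 0.59

In odds form, posterior odds = prior odds × likelihood ratio, so prior odds = posterior odds ÷ LR.
Posterior odds = 0.884/(1−0.884) = 7.6207. LR = 0.58/0.11 = 5.2727.
Prior odds = 7.6207/5.2727 = 1.4453, so P(H) = 1.4453/(1+1.4453) ≈ 0.59.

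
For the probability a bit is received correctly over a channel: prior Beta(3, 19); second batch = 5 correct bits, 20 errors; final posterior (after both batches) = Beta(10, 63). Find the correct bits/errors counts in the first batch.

2 correct bits and 24 errors

Sequential conjugate updates are equivalent to a single update on the pooled data, so total successes = posterior α − prior α and total failures = posterior β − prior β.
Total across both batches: 10−3=7 correct bits, 63−19=44 errors.
Subtract the second batch: 7−5=2 correct bits and 44−20=24 errors.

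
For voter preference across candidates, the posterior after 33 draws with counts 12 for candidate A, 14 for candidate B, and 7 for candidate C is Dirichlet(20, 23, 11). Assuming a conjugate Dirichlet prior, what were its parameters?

For a Dirichlet(α) prior with multinomial counts c, the posterior is Dirichlet(α + c) componentwise.
Subtract each count from the matching posterior parameter: 20−12=8, 23−14=9, 11−7=4.

Dirichlet(8, 9, 4)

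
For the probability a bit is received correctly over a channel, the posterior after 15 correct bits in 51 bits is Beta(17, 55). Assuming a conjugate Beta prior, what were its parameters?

Beta(2, 19)

Beta is conjugate to the binomial likelihood: posterior = Beta(a+s, b+f).
So a = 17 − 15 = 2 and b = 55 − 36 = 19.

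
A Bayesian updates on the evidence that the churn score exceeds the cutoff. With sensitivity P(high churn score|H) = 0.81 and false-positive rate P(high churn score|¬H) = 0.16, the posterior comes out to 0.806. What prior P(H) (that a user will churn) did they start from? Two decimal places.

P(H) = 0.45

In odds form, posterior odds = prior odds × likelihood ratio, so prior odds = posterior odds ÷ LR.
Posterior odds = 0.806/(1−0.806) = 4.1546. LR = 0.81/0.16 = 5.0625.
Prior odds = 4.1546/5.0625 = 0.8207, so P(H) = 0.8207/(1+0.8207) ≈ 0.45.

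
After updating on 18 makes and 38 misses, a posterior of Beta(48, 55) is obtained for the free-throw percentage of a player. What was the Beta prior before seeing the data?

Beta(30, 17)

Beta is conjugate to the binomial likelihood: posterior = Beta(α+s, β+f).
So α = 48 − 18 = 30 and β = 55 − 38 = 17.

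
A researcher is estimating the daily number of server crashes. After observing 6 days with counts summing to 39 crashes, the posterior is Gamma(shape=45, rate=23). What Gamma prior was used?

Gamma–Poisson conjugacy: posterior shape = α + Σxᵢ, posterior rate = β + n.
So α = 45 − 39 = 6 and β = 23 − 6 = 17.

Gamma(shape=6, rate=17)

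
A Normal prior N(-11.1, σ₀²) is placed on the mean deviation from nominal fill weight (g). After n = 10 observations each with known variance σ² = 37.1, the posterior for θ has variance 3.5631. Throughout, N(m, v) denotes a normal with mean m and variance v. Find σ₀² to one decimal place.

For the Normal–Normal model with known σ², precisions add: τ_n = τ₀ + n/σ².
So 1/σ₀² = 1/3.5631 − 10/37.1 = 0.280654 − 0.269542 = 0.011112.
Hence σ₀² = 1/0.011112 ≈ 90.0.

σ₀² = 90.0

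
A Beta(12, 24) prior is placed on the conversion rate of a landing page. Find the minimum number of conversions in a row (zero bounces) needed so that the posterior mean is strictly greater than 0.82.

k = 98

After k conversions and 0 bounces the posterior is Beta(12+k, 24), with mean (12+k)/(12+24+k).
Set (12+k)/(36+k) > 0.82 and solve: k > (0.82·36 − 12)/(1 − 0.82) = 97.333.
The smallest integer exceeding 97.333 is 98.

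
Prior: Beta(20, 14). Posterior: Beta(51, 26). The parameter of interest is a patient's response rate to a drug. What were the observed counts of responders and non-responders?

Beta is conjugate to the binomial likelihood: posterior = Beta(a+s, b+f).
So s = 51 − 20 = 31 and f = 26 − 14 = 12.

31 responders and 12 non-responders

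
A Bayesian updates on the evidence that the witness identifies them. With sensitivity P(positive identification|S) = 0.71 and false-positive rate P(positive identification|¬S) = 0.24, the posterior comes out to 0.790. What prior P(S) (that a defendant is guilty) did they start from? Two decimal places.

In odds form, posterior odds = prior odds × likelihood ratio, so prior odds = posterior odds ÷ LR.
Posterior odds = 0.790/(1−0.790) = 3.7619. LR = 0.71/0.24 = 2.9583.
Prior odds = 3.7619/2.9583 = 1.2716, so P(S) = 1.2716/(1+1.2716) ≈ 0.56.

P(S) = 0.56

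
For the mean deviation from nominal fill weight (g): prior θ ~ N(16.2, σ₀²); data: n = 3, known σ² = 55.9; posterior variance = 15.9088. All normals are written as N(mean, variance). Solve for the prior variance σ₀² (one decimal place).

σ₀² = 108.8

Posterior precision equals prior precision plus data precision: 1/σ_n² = 1/σ₀² + n/σ².
So 1/σ₀² = 1/15.9088 − 3/55.9 = 0.062858 − 0.053667 = 0.009191.
Hence σ₀² = 1/0.009191 ≈ 108.8.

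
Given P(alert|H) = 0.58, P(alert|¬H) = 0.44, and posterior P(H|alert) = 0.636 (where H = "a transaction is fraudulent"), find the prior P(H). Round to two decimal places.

In odds form, posterior odds = prior odds × likelihood ratio, so prior odds = posterior odds ÷ LR.
Posterior odds = 0.636/(1−0.636) = 1.7473. LR = 0.58/0.44 = 1.3182.
Prior odds = 1.7473/1.3182 = 1.3255, so P(H) = 1.3255/(1+1.3255) ≈ 0.57.

P(H) = 0.57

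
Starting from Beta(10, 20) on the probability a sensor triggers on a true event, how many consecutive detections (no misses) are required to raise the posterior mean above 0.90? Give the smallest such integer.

k = 171

After k detections and 0 misses the posterior is Beta(10+k, 20), with mean (10+k)/(10+20+k).
Set (10+k)/(30+k) > 0.90 and solve: k > (0.90·30 − 10)/(1 − 0.90) = 170.000.
The smallest integer exceeding 170.000 is 171, and checking k=171: (181)/(201) = 0.9005 > 0.90.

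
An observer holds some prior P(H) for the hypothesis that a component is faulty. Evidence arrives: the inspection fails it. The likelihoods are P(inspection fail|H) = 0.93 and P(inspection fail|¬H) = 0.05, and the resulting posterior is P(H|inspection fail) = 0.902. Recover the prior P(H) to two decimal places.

P(H) = 0.33

In odds form, posterior odds = prior odds × likelihood ratio, so prior odds = posterior odds ÷ LR.
Posterior odds = 0.902/(1−0.902) = 9.2041. LR = 0.93/0.05 = 18.6000.
Prior odds = 9.2041/18.6000 = 0.4948, so P(H) = 0.4948/(1+0.4948) ≈ 0.33.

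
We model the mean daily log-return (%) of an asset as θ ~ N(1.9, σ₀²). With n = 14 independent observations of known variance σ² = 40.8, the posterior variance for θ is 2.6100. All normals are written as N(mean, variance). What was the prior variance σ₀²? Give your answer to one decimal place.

σ₀² = 25.0

Posterior precision equals prior precision plus data precision: 1/σ_n² = 1/σ₀² + n/σ².
So 1/σ₀² = 1/2.6100 − 14/40.8 = 0.383142 − 0.343137 = 0.040005.
Hence σ₀² = 1/0.040005 ≈ 25.0.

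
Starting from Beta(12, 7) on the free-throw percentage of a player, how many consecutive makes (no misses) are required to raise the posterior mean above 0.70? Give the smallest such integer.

k = 5

After k makes and 0 misses the posterior is Beta(12+k, 7), with mean (12+k)/(12+7+k).
Set (12+k)/(19+k) > 0.70 and solve: k > (0.70·19 − 12)/(1 − 0.70) = 4.333.
The smallest integer exceeding 4.333 is 5.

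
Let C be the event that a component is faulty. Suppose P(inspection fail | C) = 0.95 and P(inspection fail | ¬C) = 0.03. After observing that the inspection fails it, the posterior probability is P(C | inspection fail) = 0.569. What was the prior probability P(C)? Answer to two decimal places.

In odds form, posterior odds = prior odds × likelihood ratio, so prior odds = posterior odds ÷ LR.
Posterior odds = 0.569/(1−0.569) = 1.3202. LR = 0.95/0.03 = 31.6667.
Prior odds = 1.3202/31.6667 = 0.0417, so P(C) = 0.0417/(1+0.0417) ≈ 0.04.

P(C) = 0.04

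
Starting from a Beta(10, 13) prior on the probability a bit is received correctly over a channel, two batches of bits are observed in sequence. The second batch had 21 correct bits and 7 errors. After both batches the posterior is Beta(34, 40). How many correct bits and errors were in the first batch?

3 correct bits and 20 errors

Because Beta–binomial updating is additive in the counts, the combined data contributed (α_post−α_prior, β_post−β_prior) successes and failures.
Total across both batches: 34−10=24 correct bits, 40−13=27 errors.
Subtract the second batch: 24−21=3 correct bits and 27−7=20 errors.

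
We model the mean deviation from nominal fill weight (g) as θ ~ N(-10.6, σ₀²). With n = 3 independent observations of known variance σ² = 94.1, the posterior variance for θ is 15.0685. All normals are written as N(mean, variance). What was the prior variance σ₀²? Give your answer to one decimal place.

σ₀² = 29.0

For the Normal–Normal model with known σ², precisions add: τ_n = τ₀ + n/σ².
So 1/σ₀² = 1/15.0685 − 3/94.1 = 0.066364 − 0.031881 = 0.034483.
Hence σ₀² = 1/0.034483 ≈ 29.0.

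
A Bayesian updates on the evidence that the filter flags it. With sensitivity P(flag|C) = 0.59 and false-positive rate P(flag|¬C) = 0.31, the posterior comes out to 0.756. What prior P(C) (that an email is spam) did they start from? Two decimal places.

Bayes' rule in odds form gives O(C|E) = O(C)·[P(E|C)/P(E|¬C)], hence O(C) = O(C|E)/LR.
Posterior odds = 0.756/(1−0.756) = 3.0984. LR = 0.59/0.31 = 1.9032.
Prior odds = 3.0984/1.9032 = 1.6280, so P(C) = 1.6280/(1+1.6280) ≈ 0.62.

P(C) = 0.62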